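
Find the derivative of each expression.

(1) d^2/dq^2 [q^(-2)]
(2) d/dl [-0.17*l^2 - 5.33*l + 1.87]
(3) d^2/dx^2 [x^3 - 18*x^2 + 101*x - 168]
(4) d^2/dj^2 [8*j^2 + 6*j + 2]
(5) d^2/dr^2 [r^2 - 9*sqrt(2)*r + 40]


(1) = 6/q^4
(2) = -0.34*l - 5.33
(3) = 6*x - 36
(4) = 16
(5) = 2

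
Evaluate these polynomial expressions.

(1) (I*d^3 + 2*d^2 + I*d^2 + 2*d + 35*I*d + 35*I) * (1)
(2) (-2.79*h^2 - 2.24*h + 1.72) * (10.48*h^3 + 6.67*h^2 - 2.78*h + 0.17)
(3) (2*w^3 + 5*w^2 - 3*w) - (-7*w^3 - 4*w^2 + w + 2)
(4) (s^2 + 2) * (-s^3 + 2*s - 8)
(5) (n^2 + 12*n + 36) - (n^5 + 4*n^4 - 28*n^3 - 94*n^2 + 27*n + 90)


(1) = I*d^3 + 2*d^2 + I*d^2 + 2*d + 35*I*d + 35*I
(2) = -29.2392*h^5 - 42.0845*h^4 + 10.841*h^3 + 17.2253*h^2 - 5.1624*h + 0.2924
(3) = 9*w^3 + 9*w^2 - 4*w - 2
(4) = -s^5 - 8*s^2 + 4*s - 16
(5) = -n^5 - 4*n^4 + 28*n^3 + 95*n^2 - 15*n - 54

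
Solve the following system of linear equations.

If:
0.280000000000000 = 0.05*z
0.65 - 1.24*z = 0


Then:
No Solution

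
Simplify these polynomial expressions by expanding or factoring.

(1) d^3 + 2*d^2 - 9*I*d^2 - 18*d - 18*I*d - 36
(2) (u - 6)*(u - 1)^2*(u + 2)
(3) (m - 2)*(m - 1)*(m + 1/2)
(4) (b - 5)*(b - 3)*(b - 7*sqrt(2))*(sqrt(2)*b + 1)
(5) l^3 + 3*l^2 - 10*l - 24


(1) = (d + 2)*(d - 6*I)*(d - 3*I)
(2) = u^4 - 6*u^3 - 3*u^2 + 20*u - 12
(3) = m^3 - 5*m^2/2 + m/2 + 1
(4) = sqrt(2)*b^4 - 13*b^3 - 8*sqrt(2)*b^3 + 8*sqrt(2)*b^2 + 104*b^2 - 195*b + 56*sqrt(2)*b - 105*sqrt(2)
(5) = (l - 3)*(l + 2)*(l + 4)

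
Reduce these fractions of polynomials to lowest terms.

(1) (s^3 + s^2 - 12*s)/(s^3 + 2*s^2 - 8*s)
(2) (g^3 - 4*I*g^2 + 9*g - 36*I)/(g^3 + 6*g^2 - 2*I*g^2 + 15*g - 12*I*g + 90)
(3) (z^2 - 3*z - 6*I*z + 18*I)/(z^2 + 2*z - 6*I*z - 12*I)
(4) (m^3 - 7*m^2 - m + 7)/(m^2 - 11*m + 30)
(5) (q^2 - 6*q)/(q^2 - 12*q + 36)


(1) = (s - 3)/(s - 2)
(2) = (g^2 - 7*I*g - 12)/(g^2 + g*(6 - 5*I) - 30*I)
(3) = (z - 3)/(z + 2)
(4) = (m^3 - 7*m^2 - m + 7)/(m^2 - 11*m + 30)
(5) = q/(q - 6)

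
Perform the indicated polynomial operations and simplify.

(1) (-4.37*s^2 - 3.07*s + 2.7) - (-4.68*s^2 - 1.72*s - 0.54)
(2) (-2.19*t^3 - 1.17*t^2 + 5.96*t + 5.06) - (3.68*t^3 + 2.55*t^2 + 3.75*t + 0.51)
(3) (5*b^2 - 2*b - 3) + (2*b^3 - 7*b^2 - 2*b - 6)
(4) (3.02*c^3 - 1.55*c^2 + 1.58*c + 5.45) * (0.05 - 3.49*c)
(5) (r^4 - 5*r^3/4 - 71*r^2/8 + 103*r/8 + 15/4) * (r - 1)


(1) = 0.31*s^2 - 1.35*s + 3.24
(2) = -5.87*t^3 - 3.72*t^2 + 2.21*t + 4.55
(3) = 2*b^3 - 2*b^2 - 4*b - 9
(4) = -10.5398*c^4 + 5.5605*c^3 - 5.5917*c^2 - 18.9415*c + 0.2725
(5) = r^5 - 9*r^4/4 - 61*r^3/8 + 87*r^2/4 - 73*r/8 - 15/4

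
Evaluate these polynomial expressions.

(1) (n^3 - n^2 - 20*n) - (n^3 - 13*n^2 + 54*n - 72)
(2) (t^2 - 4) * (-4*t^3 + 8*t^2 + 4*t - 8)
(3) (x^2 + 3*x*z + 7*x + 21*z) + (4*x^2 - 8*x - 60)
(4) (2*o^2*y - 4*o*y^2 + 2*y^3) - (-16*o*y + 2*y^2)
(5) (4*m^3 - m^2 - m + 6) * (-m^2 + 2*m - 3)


(1) = 12*n^2 - 74*n + 72
(2) = -4*t^5 + 8*t^4 + 20*t^3 - 40*t^2 - 16*t + 32
(3) = 5*x^2 + 3*x*z - x + 21*z - 60
(4) = 2*o^2*y - 4*o*y^2 + 16*o*y + 2*y^3 - 2*y^2
(5) = -4*m^5 + 9*m^4 - 13*m^3 - 5*m^2 + 15*m - 18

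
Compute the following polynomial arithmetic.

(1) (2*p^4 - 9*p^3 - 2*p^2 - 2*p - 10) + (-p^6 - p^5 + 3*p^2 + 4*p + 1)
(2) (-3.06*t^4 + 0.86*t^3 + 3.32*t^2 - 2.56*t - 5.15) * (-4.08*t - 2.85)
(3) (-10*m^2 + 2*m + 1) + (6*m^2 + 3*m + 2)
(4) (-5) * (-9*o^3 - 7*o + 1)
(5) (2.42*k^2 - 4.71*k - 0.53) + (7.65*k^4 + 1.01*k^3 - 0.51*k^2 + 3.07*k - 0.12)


(1) = -p^6 - p^5 + 2*p^4 - 9*p^3 + p^2 + 2*p - 9
(2) = 12.4848*t^5 + 5.2122*t^4 - 15.9966*t^3 + 0.9828*t^2 + 28.308*t + 14.6775
(3) = -4*m^2 + 5*m + 3
(4) = 45*o^3 + 35*o - 5
(5) = 7.65*k^4 + 1.01*k^3 + 1.91*k^2 - 1.64*k - 0.65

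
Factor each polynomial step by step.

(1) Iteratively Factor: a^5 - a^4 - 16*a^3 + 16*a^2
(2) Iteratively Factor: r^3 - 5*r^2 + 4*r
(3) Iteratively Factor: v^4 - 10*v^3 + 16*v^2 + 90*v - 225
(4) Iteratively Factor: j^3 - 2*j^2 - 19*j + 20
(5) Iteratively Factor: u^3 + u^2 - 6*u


(1) = (a)*(a^4 - a^3 - 16*a^2 + 16*a) = a*(a + 4)*(a^3 - 5*a^2 + 4*a) = a*(a - 4)*(a + 4)*(a^2 - a) = a^2*(a - 4)*(a + 4)*(a - 1)
(2) = (r - 1)*(r^2 - 4*r) = (r - 4)*(r - 1)*(r)
(3) = (v + 3)*(v^3 - 13*v^2 + 55*v - 75) = (v - 5)*(v + 3)*(v^2 - 8*v + 15) = (v - 5)*(v - 3)*(v + 3)*(v - 5)
(4) = (j - 5)*(j^2 + 3*j - 4) = (j - 5)*(j - 1)*(j + 4)
(5) = (u)*(u^2 + u - 6) = u*(u - 2)*(u + 3)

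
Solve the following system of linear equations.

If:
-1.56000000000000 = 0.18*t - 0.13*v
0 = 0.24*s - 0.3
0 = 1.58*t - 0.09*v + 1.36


Then:
s = 1.25
t = -0.19
v = 11.73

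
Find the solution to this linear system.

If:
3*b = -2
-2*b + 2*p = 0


Then:
b = -2/3
p = -2/3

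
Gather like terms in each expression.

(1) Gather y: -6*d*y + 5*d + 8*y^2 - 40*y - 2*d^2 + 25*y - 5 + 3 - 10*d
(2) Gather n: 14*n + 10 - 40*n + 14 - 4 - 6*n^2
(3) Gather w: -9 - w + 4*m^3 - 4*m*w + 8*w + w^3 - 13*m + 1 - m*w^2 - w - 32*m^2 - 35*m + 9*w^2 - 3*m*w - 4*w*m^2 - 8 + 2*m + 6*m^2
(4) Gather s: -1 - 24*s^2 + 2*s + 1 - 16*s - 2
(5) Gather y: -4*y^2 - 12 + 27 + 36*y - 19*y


(1) = -2*d^2 - 5*d + 8*y^2 + y*(-6*d - 15) - 2
(2) = -6*n^2 - 26*n + 20
(3) = 4*m^3 - 26*m^2 - 46*m + w^3 + w^2*(9 - m) + w*(-4*m^2 - 7*m + 6) - 16
(4) = -24*s^2 - 14*s - 2
(5) = -4*y^2 + 17*y + 15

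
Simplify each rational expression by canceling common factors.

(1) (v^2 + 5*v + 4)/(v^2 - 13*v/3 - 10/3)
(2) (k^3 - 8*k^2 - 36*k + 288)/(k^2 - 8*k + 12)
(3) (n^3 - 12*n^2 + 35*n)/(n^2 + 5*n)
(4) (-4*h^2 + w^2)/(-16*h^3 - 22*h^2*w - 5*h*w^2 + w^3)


(1) = (3*v^2 + 15*v + 12)/(3*v^2 - 13*v - 10)
(2) = (k^2 - 2*k - 48)/(k - 2)
(3) = (n^2 - 12*n + 35)/(n + 5)
(4) = (-2*h + w)/(-8*h^2 - 7*h*w + w^2)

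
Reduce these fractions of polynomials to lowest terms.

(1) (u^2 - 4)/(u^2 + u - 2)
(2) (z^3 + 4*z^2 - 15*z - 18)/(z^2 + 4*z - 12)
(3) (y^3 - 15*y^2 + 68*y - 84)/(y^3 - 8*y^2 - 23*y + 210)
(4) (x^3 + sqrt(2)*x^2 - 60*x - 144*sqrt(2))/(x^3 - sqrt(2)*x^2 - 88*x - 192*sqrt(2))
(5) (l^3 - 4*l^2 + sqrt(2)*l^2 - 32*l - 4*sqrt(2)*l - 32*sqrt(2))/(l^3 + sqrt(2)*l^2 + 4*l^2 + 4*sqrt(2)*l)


(1) = (u - 2)/(u - 1)
(2) = (z^2 - 2*z - 3)/(z - 2)
(3) = (y - 2)/(y + 5)
(4) = (x - 6*sqrt(2))/(x - 8*sqrt(2))
(5) = (l - 8)/l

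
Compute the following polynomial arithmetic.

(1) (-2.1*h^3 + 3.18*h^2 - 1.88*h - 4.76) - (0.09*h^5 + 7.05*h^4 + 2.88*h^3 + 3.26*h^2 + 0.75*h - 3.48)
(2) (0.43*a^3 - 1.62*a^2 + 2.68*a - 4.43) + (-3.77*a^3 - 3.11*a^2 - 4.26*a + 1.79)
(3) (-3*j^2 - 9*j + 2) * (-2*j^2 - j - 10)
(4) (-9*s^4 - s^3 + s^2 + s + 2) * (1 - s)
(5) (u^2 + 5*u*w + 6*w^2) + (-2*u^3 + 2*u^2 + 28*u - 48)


(1) = -0.09*h^5 - 7.05*h^4 - 4.98*h^3 - 0.08*h^2 - 2.63*h - 1.28
(2) = -3.34*a^3 - 4.73*a^2 - 1.58*a - 2.64
(3) = 6*j^4 + 21*j^3 + 35*j^2 + 88*j - 20
(4) = 9*s^5 - 8*s^4 - 2*s^3 - s + 2
(5) = -2*u^3 + 3*u^2 + 5*u*w + 28*u + 6*w^2 - 48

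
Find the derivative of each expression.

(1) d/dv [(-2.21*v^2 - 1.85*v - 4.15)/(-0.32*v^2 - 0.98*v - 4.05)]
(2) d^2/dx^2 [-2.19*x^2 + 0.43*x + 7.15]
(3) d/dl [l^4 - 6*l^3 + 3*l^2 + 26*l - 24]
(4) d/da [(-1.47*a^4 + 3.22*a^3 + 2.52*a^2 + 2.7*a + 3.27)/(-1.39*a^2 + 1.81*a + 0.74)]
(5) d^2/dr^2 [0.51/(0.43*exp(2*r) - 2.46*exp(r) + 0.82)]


(1) = (1.5738*v^2 + 15.245*v + 3.4255)/(0.1024*v^4 + 0.6272*v^3 + 3.5524*v^2 + 7.938*v + 16.4025)
(2) = -4.38000000000000
(3) = 4*l^3 - 18*l^2 + 6*l + 26
(4) = (4.0866*a^5 - 12.4579*a^4 + 7.3052*a^3 + 15.4626*a^2 + 12.8202*a - 3.9207)/(1.9321*a^4 - 5.0318*a^3 + 1.2189*a^2 + 2.6788*a + 0.5476)
(5) = ((1.2546 - 0.8772*exp(r))*(0.43*exp(2*r) - 2.46*exp(r) + 0.82) + 0.51*(0.86*exp(r) - 2.46)*(1.72*exp(r) - 4.92)*exp(r))*exp(r)/(0.43*exp(2*r) - 2.46*exp(r) + 0.82)^3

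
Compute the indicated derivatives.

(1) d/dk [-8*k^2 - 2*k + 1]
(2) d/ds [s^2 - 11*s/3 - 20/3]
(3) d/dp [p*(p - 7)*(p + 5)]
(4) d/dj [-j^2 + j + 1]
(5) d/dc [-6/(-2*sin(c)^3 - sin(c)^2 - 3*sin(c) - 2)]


(1) = -16*k - 2
(2) = 2*s - 11/3
(3) = 3*p^2 - 4*p - 35
(4) = 1 - 2*j
(5) = 6*(-2*sin(c) + 3*cos(2*c) - 6)*cos(c)/(2*sin(c)^3 + sin(c)^2 + 3*sin(c) + 2)^2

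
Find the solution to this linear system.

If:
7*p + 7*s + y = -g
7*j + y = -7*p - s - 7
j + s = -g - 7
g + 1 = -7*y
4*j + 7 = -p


Then:
g = -1537/333
j = -664/333
p = 325/333
s = -130/333
y = 172/333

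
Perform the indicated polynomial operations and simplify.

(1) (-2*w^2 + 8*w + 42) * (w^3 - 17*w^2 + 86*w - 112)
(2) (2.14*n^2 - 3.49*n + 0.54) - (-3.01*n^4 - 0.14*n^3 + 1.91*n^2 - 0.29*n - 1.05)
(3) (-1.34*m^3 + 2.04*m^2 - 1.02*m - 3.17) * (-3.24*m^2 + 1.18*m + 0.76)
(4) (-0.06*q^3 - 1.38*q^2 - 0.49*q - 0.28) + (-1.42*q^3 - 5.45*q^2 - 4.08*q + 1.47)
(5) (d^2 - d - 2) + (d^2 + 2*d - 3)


(1) = -2*w^5 + 42*w^4 - 266*w^3 + 198*w^2 + 2716*w - 4704
(2) = 3.01*n^4 + 0.14*n^3 + 0.23*n^2 - 3.2*n + 1.59
(3) = 4.3416*m^5 - 8.1908*m^4 + 4.6936*m^3 + 10.6176*m^2 - 4.5158*m - 2.4092
(4) = -1.48*q^3 - 6.83*q^2 - 4.57*q + 1.19
(5) = 2*d^2 + d - 5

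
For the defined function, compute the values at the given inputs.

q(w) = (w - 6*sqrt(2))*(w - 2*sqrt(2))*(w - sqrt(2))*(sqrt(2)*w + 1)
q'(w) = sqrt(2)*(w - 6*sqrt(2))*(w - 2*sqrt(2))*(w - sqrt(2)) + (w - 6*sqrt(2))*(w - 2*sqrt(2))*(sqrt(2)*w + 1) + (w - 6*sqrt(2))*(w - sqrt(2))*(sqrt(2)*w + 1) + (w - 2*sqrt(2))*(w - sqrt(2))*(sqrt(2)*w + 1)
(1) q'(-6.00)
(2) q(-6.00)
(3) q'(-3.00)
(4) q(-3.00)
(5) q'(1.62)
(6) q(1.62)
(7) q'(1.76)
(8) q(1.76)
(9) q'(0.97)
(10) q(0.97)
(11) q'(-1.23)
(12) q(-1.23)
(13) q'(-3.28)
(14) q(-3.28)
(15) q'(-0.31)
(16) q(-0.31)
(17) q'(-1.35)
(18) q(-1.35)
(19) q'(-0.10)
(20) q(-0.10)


(1) = -3591.97
(2) = 7097.14
(3) = -882.78
(4) = 958.18
(5) = 24.25
(6) = 5.62
(7) = 19.18
(8) = 8.67
(9) = 34.23
(10) = -14.71
(11) = -203.53
(12) = 77.10
(13) = -1043.89
(14) = 1227.53
(15) = -40.25
(16) = -26.73
(17) = -233.24
(18) = 103.28
(19) = -17.28
(20) = -32.69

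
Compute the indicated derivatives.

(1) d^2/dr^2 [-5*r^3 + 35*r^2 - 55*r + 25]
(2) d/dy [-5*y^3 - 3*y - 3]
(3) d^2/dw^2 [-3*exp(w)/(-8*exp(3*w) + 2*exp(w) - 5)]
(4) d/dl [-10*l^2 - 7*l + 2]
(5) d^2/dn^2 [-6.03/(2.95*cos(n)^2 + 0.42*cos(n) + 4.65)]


(1) = 70 - 30*r
(2) = -15*y^2 - 3
(3) = 3*(6*(1 - 20*exp(2*w))*(8*exp(3*w) - 2*exp(w) + 5)*exp(w) + 8*(12*exp(2*w) - 1)^2*exp(2*w) + (8*exp(3*w) - 2*exp(w) + 5)^2)*exp(w)/(8*exp(3*w) - 2*exp(w) + 5)^3
(4) = -20*l - 7
(5) = (209.9043*(1 - cos(n)^2)^2 + 22.41351*cos(n)^3 - 224.850258*cos(n)^2 - 56.60361*cos(n) - 46.598634)/(2.95*cos(n)^2 + 0.42*cos(n) + 4.65)^3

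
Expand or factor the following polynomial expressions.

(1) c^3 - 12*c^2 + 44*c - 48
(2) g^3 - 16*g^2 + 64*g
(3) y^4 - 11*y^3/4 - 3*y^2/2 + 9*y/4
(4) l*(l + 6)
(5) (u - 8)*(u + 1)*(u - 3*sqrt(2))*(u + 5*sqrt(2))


(1) = (c - 6)*(c - 4)*(c - 2)
(2) = g*(g - 8)^2
(3) = y*(y - 3)*(y - 3/4)*(y + 1)
(4) = l^2 + 6*l
(5) = u^4 - 7*u^3 + 2*sqrt(2)*u^3 - 38*u^2 - 14*sqrt(2)*u^2 - 16*sqrt(2)*u + 210*u + 240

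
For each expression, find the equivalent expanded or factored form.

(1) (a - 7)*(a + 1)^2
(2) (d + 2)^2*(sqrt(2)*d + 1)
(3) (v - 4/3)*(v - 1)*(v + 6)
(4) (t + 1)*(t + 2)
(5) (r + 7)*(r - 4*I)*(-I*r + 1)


(1) = a^3 - 5*a^2 - 13*a - 7
(2) = sqrt(2)*d^3 + d^2 + 4*sqrt(2)*d^2 + 4*d + 4*sqrt(2)*d + 4
(3) = v^3 + 11*v^2/3 - 38*v/3 + 8
(4) = t^2 + 3*t + 2
(5) = -I*r^3 - 3*r^2 - 7*I*r^2 - 21*r - 4*I*r - 28*I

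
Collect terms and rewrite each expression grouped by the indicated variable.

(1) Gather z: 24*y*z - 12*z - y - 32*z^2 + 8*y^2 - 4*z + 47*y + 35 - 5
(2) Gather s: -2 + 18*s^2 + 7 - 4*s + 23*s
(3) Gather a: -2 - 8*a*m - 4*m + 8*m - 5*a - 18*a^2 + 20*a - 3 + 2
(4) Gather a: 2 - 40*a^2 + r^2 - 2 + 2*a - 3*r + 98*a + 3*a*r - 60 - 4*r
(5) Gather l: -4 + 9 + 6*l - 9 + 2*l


(1) = 8*y^2 + 46*y - 32*z^2 + z*(24*y - 16) + 30
(2) = 18*s^2 + 19*s + 5
(3) = -18*a^2 + a*(15 - 8*m) + 4*m - 3
(4) = -40*a^2 + a*(3*r + 100) + r^2 - 7*r - 60
(5) = 8*l - 4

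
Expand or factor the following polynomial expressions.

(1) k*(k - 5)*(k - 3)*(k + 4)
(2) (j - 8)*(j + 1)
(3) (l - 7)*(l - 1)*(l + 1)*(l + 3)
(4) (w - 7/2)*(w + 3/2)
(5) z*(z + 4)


(1) = k^4 - 4*k^3 - 17*k^2 + 60*k
(2) = j^2 - 7*j - 8
(3) = l^4 - 4*l^3 - 22*l^2 + 4*l + 21
(4) = w^2 - 2*w - 21/4
(5) = z^2 + 4*z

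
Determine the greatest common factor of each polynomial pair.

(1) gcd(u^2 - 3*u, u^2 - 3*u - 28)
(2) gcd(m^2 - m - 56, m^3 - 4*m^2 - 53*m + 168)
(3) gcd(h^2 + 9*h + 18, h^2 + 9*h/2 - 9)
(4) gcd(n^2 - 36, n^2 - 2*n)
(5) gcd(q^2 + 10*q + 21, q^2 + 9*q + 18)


(1) = gcd(u*(u - 3), (u - 7)*(u + 4)) = 1
(2) = gcd((m - 8)*(m + 7), (m - 8)*(m - 3)*(m + 7)) = m^2 - m - 56
(3) = h + 6
(4) = 1
(5) = q + 3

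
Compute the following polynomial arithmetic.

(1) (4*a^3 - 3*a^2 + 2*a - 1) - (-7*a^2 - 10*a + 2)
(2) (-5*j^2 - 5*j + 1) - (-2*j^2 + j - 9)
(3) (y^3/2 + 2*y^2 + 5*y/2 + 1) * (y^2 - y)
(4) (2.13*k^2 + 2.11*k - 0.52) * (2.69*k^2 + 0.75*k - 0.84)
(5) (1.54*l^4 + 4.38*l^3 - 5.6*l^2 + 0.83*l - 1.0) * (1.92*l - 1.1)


(1) = 4*a^3 + 4*a^2 + 12*a - 3
(2) = -3*j^2 - 6*j + 10
(3) = y^5/2 + 3*y^4/2 + y^3/2 - 3*y^2/2 - y
(4) = 5.7297*k^4 + 7.2734*k^3 - 1.6055*k^2 - 2.1624*k + 0.4368
(5) = 2.9568*l^5 + 6.7156*l^4 - 15.57*l^3 + 7.7536*l^2 - 2.833*l + 1.1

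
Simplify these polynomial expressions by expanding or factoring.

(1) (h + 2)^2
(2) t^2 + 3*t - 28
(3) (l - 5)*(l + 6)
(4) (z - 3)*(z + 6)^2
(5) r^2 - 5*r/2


(1) = h^2 + 4*h + 4
(2) = (t - 4)*(t + 7)
(3) = l^2 + l - 30
(4) = z^3 + 9*z^2 - 108
(5) = r*(r - 5/2)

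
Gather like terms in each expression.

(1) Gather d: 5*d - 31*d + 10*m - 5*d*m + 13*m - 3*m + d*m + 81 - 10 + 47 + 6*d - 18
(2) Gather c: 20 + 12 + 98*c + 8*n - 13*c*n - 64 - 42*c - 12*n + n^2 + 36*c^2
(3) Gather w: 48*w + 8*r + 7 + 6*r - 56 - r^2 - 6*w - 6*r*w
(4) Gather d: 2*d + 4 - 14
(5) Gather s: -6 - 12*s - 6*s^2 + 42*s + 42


(1) = d*(-4*m - 20) + 20*m + 100
(2) = 36*c^2 + c*(56 - 13*n) + n^2 - 4*n - 32
(3) = -r^2 + 14*r + w*(42 - 6*r) - 49
(4) = 2*d - 10
(5) = -6*s^2 + 30*s + 36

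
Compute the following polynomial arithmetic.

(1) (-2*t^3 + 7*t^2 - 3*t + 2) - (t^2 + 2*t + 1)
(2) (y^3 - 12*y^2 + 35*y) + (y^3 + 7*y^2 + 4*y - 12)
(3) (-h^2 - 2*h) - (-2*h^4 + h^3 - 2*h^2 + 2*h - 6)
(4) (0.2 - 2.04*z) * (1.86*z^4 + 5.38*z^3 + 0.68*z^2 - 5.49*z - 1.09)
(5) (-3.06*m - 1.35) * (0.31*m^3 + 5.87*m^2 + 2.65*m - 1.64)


(1) = -2*t^3 + 6*t^2 - 5*t + 1
(2) = 2*y^3 - 5*y^2 + 39*y - 12
(3) = 2*h^4 - h^3 + h^2 - 4*h + 6
(4) = -3.7944*z^5 - 10.6032*z^4 - 0.3112*z^3 + 11.3356*z^2 + 1.1256*z - 0.218
(5) = -0.9486*m^4 - 18.3807*m^3 - 16.0335*m^2 + 1.4409*m + 2.214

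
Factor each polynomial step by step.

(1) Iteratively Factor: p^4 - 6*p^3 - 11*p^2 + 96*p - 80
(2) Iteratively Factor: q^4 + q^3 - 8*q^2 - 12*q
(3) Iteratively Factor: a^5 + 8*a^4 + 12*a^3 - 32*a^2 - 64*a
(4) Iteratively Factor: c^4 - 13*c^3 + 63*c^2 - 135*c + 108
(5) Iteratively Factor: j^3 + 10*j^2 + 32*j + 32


(1) = (p - 4)*(p^3 - 2*p^2 - 19*p + 20) = (p - 4)*(p + 4)*(p^2 - 6*p + 5) = (p - 4)*(p - 1)*(p + 4)*(p - 5)
(2) = (q + 2)*(q^3 - q^2 - 6*q) = (q - 3)*(q + 2)*(q^2 + 2*q) = (q - 3)*(q + 2)^2*(q)
(3) = (a + 2)*(a^4 + 6*a^3 - 32*a) = a*(a + 2)*(a^3 + 6*a^2 - 32) = a*(a - 2)*(a + 2)*(a^2 + 8*a + 16) = a*(a - 2)*(a + 2)*(a + 4)*(a + 4)
(4) = (c - 4)*(c^3 - 9*c^2 + 27*c - 27) = (c - 4)*(c - 3)*(c^2 - 6*c + 9) = (c - 4)*(c - 3)^2*(c - 3)
(5) = (j + 4)*(j^2 + 6*j + 8) = (j + 2)*(j + 4)*(j + 4)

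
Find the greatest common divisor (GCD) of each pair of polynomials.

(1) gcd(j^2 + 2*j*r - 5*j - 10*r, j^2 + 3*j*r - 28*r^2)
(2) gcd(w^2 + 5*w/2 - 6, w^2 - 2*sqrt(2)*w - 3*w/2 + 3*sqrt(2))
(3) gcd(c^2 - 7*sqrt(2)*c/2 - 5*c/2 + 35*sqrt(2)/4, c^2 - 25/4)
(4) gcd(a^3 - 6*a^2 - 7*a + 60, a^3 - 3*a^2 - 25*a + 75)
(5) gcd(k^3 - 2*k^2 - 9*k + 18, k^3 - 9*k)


(1) = 1
(2) = w - 3/2
(3) = gcd((c - 5/2)*(c - 7*sqrt(2)/2), (c - 5/2)*(c + 5/2)) = c - 5/2
(4) = gcd((a - 5)*(a - 4)*(a + 3), (a - 5)*(a - 3)*(a + 5)) = a - 5
(5) = k^2 - 9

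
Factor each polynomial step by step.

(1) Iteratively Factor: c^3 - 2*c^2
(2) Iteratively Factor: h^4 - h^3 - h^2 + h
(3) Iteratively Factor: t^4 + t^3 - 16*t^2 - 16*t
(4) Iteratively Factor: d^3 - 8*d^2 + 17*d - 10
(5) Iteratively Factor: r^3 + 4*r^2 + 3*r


(1) = (c - 2)*(c^2) = c*(c - 2)*(c)
(2) = (h)*(h^3 - h^2 - h + 1) = h*(h - 1)*(h^2 - 1) = h*(h - 1)*(h + 1)*(h - 1)
(3) = (t)*(t^3 + t^2 - 16*t - 16) = t*(t + 1)*(t^2 - 16) = t*(t - 4)*(t + 1)*(t + 4)
(4) = (d - 5)*(d^2 - 3*d + 2) = (d - 5)*(d - 1)*(d - 2)
(5) = (r)*(r^2 + 4*r + 3) = r*(r + 3)*(r + 1)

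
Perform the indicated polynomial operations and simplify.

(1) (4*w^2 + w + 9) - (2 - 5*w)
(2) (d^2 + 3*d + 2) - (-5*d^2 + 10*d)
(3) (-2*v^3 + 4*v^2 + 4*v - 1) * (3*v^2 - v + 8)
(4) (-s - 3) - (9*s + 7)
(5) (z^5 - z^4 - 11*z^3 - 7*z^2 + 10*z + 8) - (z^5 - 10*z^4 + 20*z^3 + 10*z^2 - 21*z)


(1) = 4*w^2 + 6*w + 7
(2) = 6*d^2 - 7*d + 2
(3) = -6*v^5 + 14*v^4 - 8*v^3 + 25*v^2 + 33*v - 8
(4) = -10*s - 10
(5) = 9*z^4 - 31*z^3 - 17*z^2 + 31*z + 8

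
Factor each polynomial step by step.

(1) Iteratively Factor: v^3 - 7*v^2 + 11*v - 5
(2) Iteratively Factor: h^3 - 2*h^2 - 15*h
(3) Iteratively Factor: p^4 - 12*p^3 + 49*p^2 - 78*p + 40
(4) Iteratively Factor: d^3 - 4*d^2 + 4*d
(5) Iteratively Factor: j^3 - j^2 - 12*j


(1) = (v - 1)*(v^2 - 6*v + 5) = (v - 5)*(v - 1)*(v - 1)
(2) = (h + 3)*(h^2 - 5*h) = h*(h + 3)*(h - 5)
(3) = (p - 2)*(p^3 - 10*p^2 + 29*p - 20) = (p - 2)*(p - 1)*(p^2 - 9*p + 20) = (p - 4)*(p - 2)*(p - 1)*(p - 5)
(4) = (d - 2)*(d^2 - 2*d) = (d - 2)^2*(d)
(5) = (j)*(j^2 - j - 12) = j*(j - 4)*(j + 3)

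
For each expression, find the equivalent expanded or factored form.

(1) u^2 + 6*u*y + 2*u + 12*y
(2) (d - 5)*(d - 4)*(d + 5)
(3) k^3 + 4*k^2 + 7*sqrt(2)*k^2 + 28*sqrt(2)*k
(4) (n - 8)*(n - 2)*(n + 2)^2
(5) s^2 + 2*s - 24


(1) = (u + 2)*(u + 6*y)
(2) = d^3 - 4*d^2 - 25*d + 100
(3) = k*(k + 4)*(k + 7*sqrt(2))
(4) = n^4 - 6*n^3 - 20*n^2 + 24*n + 64
(5) = (s - 4)*(s + 6)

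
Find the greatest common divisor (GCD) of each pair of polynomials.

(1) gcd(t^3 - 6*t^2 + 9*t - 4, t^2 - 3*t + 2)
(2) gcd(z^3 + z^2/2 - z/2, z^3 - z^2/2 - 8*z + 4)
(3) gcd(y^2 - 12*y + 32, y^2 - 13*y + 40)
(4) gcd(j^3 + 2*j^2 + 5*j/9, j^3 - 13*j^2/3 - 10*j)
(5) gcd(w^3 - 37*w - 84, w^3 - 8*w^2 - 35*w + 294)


(1) = t - 1
(2) = gcd(z*(z - 1/2)*(z + 1), (z - 1/2)*(z - 2*sqrt(2))*(z + 2*sqrt(2))) = z - 1/2
(3) = y - 8
(4) = j^2 + 5*j/3
(5) = gcd((w - 7)*(w + 3)*(w + 4), (w - 7)^2*(w + 6)) = w - 7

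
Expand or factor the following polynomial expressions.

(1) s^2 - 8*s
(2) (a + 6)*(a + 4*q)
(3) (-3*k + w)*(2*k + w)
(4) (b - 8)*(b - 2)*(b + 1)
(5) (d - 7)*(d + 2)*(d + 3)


(1) = s*(s - 8)
(2) = a^2 + 4*a*q + 6*a + 24*q
(3) = -6*k^2 - k*w + w^2
(4) = b^3 - 9*b^2 + 6*b + 16
(5) = d^3 - 2*d^2 - 29*d - 42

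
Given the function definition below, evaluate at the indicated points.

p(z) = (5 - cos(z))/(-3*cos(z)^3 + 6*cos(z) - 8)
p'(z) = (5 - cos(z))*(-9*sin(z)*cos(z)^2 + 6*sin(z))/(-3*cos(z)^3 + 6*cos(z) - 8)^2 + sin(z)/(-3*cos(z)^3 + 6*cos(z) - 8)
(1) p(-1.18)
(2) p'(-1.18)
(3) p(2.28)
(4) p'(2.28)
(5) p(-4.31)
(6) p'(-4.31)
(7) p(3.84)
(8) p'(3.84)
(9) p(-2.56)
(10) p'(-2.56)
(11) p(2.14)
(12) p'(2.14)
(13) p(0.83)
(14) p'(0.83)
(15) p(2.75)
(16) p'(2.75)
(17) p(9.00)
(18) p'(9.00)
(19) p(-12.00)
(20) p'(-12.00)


(1) = -0.79
(2) = -0.42
(3) = -0.51
(4) = 0.01
(5) = -0.53
(6) = 0.13
(7) = -0.51
(8) = 0.04
(9) = -0.52
(10) = 0.06
(11) = -0.51
(12) = 0.06
(13) = -0.89
(14) = 0.10
(15) = -0.53
(16) = -0.06
(17) = -0.53
(18) = -0.07
(19) = -0.88
(20) = -0.15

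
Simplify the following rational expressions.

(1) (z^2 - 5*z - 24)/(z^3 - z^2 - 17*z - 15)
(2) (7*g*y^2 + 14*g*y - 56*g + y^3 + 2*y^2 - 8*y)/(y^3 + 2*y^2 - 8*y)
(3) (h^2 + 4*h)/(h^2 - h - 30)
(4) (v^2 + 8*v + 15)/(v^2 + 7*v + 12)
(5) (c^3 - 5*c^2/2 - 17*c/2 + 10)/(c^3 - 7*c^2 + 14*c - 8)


(1) = (z - 8)/(z^2 - 4*z - 5)
(2) = (7*g + y)/y
(3) = (h^2 + 4*h)/(h^2 - h - 30)
(4) = (v + 5)/(v + 4)
(5) = (2*c + 5)/(2*c - 4)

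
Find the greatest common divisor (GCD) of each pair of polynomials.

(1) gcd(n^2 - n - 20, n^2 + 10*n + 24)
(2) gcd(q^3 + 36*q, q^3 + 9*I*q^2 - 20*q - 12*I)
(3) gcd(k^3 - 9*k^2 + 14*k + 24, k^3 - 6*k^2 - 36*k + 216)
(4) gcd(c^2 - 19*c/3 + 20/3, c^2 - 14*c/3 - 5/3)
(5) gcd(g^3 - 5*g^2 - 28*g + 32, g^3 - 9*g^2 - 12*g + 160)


(1) = n + 4
(2) = gcd(q*(q - 6*I)*(q + 6*I), (q + I)*(q + 2*I)*(q + 6*I)) = q + 6*I
(3) = k - 6
(4) = c - 5
(5) = gcd((g - 8)*(g - 1)*(g + 4), (g - 8)*(g - 5)*(g + 4)) = g^2 - 4*g - 32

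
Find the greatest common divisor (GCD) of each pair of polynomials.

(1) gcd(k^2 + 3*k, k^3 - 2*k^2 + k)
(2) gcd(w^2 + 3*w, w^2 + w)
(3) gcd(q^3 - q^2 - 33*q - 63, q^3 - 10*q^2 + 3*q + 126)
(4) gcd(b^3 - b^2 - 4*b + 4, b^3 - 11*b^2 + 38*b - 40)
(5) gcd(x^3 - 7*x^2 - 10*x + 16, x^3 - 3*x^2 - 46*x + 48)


(1) = gcd(k*(k + 3), k*(k - 1)^2) = k
(2) = w
(3) = gcd((q - 7)*(q + 3)^2, (q - 7)*(q - 6)*(q + 3)) = q^2 - 4*q - 21
(4) = gcd((b - 2)*(b - 1)*(b + 2), (b - 5)*(b - 4)*(b - 2)) = b - 2
(5) = x^2 - 9*x + 8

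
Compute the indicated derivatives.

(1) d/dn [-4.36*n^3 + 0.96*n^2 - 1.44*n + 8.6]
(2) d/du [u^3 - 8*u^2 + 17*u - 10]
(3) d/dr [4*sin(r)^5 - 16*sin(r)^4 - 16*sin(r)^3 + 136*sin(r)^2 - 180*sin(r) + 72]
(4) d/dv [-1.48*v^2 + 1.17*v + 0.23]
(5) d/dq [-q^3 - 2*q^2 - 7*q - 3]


(1) = -13.08*n^2 + 1.92*n - 1.44
(2) = 3*u^2 - 16*u + 17
(3) = 4*(5*sin(r)^4 - 16*sin(r)^3 - 12*sin(r)^2 + 68*sin(r) - 45)*cos(r)
(4) = 1.17 - 2.96*v
(5) = -3*q^2 - 4*q - 7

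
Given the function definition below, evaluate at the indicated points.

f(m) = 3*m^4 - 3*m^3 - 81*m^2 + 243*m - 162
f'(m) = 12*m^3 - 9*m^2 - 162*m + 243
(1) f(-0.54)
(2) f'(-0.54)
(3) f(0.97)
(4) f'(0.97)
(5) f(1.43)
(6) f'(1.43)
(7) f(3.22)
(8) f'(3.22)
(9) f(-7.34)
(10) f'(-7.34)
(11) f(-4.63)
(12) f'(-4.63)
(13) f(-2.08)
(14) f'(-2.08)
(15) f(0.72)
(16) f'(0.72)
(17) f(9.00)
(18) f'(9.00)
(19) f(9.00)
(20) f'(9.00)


(1) = -316.11
(2) = 325.97
(3) = -2.59
(4) = 88.34
(5) = 23.63
(6) = 28.03
(7) = 2.97
(8) = 28.68
(9) = 3584.54
(10) = -3798.16
(11) = -1347.10
(12) = -390.91
(13) = -934.73
(14) = 433.04
(15) = -29.34
(16) = 126.17
(17) = 12960.00
(18) = 6804.00
(19) = 12960.00
(20) = 6804.00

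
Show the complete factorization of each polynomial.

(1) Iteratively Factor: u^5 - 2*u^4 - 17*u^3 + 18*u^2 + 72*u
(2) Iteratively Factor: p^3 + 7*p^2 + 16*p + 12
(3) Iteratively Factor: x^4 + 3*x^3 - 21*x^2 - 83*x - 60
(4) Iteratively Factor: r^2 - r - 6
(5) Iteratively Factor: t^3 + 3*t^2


(1) = (u + 2)*(u^4 - 4*u^3 - 9*u^2 + 36*u) = u*(u + 2)*(u^3 - 4*u^2 - 9*u + 36) = u*(u + 2)*(u + 3)*(u^2 - 7*u + 12) = u*(u - 4)*(u + 2)*(u + 3)*(u - 3)
(2) = (p + 3)*(p^2 + 4*p + 4) = (p + 2)*(p + 3)*(p + 2)
(3) = (x - 5)*(x^3 + 8*x^2 + 19*x + 12) = (x - 5)*(x + 1)*(x^2 + 7*x + 12) = (x - 5)*(x + 1)*(x + 4)*(x + 3)
(4) = (r - 3)*(r + 2)
(5) = (t + 3)*(t^2) = t*(t + 3)*(t)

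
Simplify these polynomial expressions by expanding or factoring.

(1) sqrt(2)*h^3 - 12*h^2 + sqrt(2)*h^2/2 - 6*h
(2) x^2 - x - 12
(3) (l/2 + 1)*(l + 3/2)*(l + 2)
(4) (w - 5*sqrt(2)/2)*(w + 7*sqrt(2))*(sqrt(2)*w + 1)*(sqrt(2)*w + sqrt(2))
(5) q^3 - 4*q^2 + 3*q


(1) = h*(h - 6*sqrt(2))*(sqrt(2)*h + sqrt(2)/2)
(2) = (x - 4)*(x + 3)
(3) = l^3/2 + 11*l^2/4 + 5*l + 3
(4) = 2*w^4 + 2*w^3 + 10*sqrt(2)*w^3 - 61*w^2 + 10*sqrt(2)*w^2 - 61*w - 35*sqrt(2)*w - 35*sqrt(2)
(5) = q*(q - 3)*(q - 1)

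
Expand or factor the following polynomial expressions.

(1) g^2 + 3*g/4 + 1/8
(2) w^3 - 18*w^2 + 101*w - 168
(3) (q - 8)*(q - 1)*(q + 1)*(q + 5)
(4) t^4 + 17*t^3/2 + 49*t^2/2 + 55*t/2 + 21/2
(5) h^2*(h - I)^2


(1) = (g + 1/4)*(g + 1/2)
(2) = (w - 8)*(w - 7)*(w - 3)
(3) = q^4 - 3*q^3 - 41*q^2 + 3*q + 40
(4) = (t + 1)^2*(t + 3)*(t + 7/2)
(5) = h^4 - 2*I*h^3 - h^2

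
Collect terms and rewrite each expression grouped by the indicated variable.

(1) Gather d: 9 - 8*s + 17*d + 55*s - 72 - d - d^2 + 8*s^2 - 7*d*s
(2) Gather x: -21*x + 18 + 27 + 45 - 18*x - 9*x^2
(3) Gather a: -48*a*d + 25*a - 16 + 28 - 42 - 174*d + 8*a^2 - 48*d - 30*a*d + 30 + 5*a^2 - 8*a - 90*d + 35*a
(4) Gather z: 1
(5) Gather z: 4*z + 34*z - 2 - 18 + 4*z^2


(1) = -d^2 + d*(16 - 7*s) + 8*s^2 + 47*s - 63
(2) = -9*x^2 - 39*x + 90
(3) = 13*a^2 + a*(52 - 78*d) - 312*d
(4) = 1
(5) = 4*z^2 + 38*z - 20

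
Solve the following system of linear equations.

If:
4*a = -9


Then:
a = -9/4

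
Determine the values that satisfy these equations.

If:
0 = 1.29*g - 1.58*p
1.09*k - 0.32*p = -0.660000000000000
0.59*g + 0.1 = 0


Then:
g = -0.17
k = -0.65
p = -0.14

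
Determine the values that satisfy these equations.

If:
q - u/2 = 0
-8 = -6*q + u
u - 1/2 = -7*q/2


Then:
No Solution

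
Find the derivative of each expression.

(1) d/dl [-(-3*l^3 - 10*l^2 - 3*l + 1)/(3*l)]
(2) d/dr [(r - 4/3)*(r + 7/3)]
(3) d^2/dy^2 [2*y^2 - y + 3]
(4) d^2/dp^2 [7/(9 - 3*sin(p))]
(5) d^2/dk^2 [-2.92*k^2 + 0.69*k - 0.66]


(1) = 2*l + 10/3 + 1/(3*l^2)
(2) = 2*r + 1
(3) = 4
(4) = 7*(sin(p)^2 + 3*sin(p) - 2)/(3*(sin(p) - 3)^3)
(5) = -5.84000000000000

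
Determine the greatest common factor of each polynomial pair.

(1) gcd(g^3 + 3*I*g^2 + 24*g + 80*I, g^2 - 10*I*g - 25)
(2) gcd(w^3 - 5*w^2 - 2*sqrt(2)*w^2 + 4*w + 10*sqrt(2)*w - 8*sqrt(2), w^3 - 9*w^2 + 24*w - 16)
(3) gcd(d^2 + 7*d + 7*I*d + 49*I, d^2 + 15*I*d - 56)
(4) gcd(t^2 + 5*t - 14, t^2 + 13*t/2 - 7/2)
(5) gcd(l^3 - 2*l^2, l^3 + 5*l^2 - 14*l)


(1) = g - 5*I
(2) = w^2 - 5*w + 4
(3) = d + 7*I
(4) = t + 7
(5) = l^2 - 2*l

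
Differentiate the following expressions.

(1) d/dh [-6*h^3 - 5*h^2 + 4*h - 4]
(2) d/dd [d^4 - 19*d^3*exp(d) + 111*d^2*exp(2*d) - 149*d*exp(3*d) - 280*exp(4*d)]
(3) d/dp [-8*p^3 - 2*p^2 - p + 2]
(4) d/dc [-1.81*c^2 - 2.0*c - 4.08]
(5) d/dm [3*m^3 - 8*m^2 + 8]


(1) = -18*h^2 - 10*h + 4
(2) = -19*d^3*exp(d) + 4*d^3 + 222*d^2*exp(2*d) - 57*d^2*exp(d) - 447*d*exp(3*d) + 222*d*exp(2*d) - 1120*exp(4*d) - 149*exp(3*d)
(3) = -24*p^2 - 4*p - 1
(4) = -3.62*c - 2.0
(5) = m*(9*m - 16)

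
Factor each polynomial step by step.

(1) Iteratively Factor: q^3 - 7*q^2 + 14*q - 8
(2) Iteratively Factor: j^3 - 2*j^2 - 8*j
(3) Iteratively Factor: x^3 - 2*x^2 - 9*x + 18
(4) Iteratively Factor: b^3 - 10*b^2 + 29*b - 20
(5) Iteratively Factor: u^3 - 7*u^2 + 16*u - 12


(1) = (q - 2)*(q^2 - 5*q + 4) = (q - 4)*(q - 2)*(q - 1)
(2) = (j)*(j^2 - 2*j - 8) = j*(j + 2)*(j - 4)
(3) = (x - 2)*(x^2 - 9) = (x - 3)*(x - 2)*(x + 3)
(4) = (b - 1)*(b^2 - 9*b + 20) = (b - 5)*(b - 1)*(b - 4)
(5) = (u - 2)*(u^2 - 5*u + 6) = (u - 3)*(u - 2)*(u - 2)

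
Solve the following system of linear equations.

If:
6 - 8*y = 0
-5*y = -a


Then:
a = 15/4
y = 3/4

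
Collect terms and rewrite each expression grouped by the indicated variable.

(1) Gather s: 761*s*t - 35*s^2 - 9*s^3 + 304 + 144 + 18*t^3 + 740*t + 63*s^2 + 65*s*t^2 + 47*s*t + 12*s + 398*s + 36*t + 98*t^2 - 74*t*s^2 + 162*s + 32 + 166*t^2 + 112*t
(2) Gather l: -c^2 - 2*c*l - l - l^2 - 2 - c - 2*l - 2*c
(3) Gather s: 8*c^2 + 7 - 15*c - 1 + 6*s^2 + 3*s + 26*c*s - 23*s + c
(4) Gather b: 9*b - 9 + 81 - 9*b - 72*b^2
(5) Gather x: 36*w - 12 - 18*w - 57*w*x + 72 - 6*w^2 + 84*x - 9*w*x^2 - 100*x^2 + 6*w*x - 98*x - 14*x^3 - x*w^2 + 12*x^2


(1) = -9*s^3 + s^2*(28 - 74*t) + s*(65*t^2 + 808*t + 572) + 18*t^3 + 264*t^2 + 888*t + 480
(2) = -c^2 - 3*c - l^2 + l*(-2*c - 3) - 2
(3) = 8*c^2 - 14*c + 6*s^2 + s*(26*c - 20) + 6
(4) = 72 - 72*b^2
(5) = -6*w^2 + 18*w - 14*x^3 + x^2*(-9*w - 88) + x*(-w^2 - 51*w - 14) + 60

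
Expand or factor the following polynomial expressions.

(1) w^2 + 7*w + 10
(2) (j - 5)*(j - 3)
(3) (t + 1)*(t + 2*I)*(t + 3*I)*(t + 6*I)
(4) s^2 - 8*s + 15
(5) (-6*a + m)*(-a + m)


(1) = (w + 2)*(w + 5)
(2) = j^2 - 8*j + 15
(3) = t^4 + t^3 + 11*I*t^3 - 36*t^2 + 11*I*t^2 - 36*t - 36*I*t - 36*I
(4) = (s - 5)*(s - 3)
(5) = 6*a^2 - 7*a*m + m^2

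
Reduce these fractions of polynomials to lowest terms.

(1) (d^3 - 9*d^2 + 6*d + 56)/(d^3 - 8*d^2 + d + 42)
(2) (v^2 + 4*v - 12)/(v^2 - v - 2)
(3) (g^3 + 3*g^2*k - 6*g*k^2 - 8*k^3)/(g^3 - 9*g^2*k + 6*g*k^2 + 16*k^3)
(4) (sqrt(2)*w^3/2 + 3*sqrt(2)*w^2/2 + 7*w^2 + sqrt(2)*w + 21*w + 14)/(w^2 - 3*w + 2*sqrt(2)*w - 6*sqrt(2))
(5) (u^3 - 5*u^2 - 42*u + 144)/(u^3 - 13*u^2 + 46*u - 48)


(1) = (d - 4)/(d - 3)
(2) = (v + 6)/(v + 1)
(3) = (g + 4*k)/(g - 8*k)
(4) = (sqrt(2)*w^3 + w^2*(3*sqrt(2) + 14) + w*(2*sqrt(2) + 42) + 28)/(2*w^2 + w*(-6 + 4*sqrt(2)) - 12*sqrt(2))
(5) = (u + 6)/(u - 2)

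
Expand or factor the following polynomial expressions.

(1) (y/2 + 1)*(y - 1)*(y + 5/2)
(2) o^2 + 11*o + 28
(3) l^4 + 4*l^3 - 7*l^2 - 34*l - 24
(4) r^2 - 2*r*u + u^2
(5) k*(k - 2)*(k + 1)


(1) = y^3/2 + 7*y^2/4 + y/4 - 5/2
(2) = (o + 4)*(o + 7)
(3) = (l - 3)*(l + 1)*(l + 2)*(l + 4)
(4) = (r - u)^2
(5) = k^3 - k^2 - 2*k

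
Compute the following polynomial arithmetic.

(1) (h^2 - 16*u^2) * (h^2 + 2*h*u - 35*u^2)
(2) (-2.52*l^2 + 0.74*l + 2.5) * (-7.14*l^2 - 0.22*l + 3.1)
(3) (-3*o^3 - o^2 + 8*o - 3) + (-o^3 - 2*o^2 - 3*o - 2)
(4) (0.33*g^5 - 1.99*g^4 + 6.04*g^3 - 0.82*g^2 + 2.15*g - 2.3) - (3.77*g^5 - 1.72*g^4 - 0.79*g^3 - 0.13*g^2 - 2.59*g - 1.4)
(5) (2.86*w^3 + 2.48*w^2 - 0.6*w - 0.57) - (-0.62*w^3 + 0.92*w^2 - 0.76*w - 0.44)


(1) = h^4 + 2*h^3*u - 51*h^2*u^2 - 32*h*u^3 + 560*u^4
(2) = 17.9928*l^4 - 4.7292*l^3 - 25.8248*l^2 + 1.744*l + 7.75
(3) = -4*o^3 - 3*o^2 + 5*o - 5
(4) = -3.44*g^5 - 0.27*g^4 + 6.83*g^3 - 0.69*g^2 + 4.74*g - 0.9
(5) = 3.48*w^3 + 1.56*w^2 + 0.16*w - 0.13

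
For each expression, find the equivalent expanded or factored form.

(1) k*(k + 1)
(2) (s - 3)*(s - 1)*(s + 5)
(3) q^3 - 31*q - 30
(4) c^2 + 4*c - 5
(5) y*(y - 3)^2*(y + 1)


(1) = k^2 + k
(2) = s^3 + s^2 - 17*s + 15
(3) = (q - 6)*(q + 1)*(q + 5)
(4) = (c - 1)*(c + 5)
(5) = y^4 - 5*y^3 + 3*y^2 + 9*y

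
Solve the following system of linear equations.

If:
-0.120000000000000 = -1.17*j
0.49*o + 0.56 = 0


Then:
j = 0.10
o = -1.14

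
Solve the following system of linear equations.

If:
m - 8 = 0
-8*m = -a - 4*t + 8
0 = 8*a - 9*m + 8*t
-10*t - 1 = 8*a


Then:
No Solution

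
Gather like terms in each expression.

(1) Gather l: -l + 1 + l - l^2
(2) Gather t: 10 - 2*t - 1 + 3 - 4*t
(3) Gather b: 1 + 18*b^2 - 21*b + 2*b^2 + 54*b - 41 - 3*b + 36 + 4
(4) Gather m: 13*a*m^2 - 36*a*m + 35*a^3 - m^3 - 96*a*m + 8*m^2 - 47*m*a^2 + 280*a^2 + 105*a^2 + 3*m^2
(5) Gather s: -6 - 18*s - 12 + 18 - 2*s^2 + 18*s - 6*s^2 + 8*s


(1) = 1 - l^2
(2) = 12 - 6*t
(3) = 20*b^2 + 30*b
(4) = 35*a^3 + 385*a^2 - m^3 + m^2*(13*a + 11) + m*(-47*a^2 - 132*a)
(5) = -8*s^2 + 8*s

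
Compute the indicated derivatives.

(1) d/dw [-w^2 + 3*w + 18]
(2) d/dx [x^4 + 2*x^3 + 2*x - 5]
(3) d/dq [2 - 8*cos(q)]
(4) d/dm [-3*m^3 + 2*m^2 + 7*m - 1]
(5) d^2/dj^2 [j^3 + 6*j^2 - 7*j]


(1) = 3 - 2*w
(2) = 4*x^3 + 6*x^2 + 2
(3) = 8*sin(q)
(4) = -9*m^2 + 4*m + 7
(5) = 6*j + 12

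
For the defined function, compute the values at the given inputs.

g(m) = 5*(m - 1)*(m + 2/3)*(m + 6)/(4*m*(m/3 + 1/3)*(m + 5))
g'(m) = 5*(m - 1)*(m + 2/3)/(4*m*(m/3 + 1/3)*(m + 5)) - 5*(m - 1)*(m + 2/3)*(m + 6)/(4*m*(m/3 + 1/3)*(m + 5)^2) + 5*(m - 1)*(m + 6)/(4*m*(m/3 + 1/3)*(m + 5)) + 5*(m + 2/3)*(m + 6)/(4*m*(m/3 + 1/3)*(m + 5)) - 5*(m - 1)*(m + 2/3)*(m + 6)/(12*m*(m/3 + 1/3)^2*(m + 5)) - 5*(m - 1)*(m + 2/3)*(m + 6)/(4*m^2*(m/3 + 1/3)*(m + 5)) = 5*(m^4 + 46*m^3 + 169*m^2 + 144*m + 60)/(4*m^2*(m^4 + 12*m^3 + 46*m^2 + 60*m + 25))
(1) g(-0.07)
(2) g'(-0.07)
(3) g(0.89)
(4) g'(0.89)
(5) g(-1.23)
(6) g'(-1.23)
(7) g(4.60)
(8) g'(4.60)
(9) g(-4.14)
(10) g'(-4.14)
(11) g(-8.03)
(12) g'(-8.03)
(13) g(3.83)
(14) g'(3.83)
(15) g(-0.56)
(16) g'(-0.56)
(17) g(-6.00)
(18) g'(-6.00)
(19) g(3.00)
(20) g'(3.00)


(1) = 44.24
(2) = 615.66
(3) = -0.45
(4) = 4.52
(5) = 21.07
(6) = 60.71
(7) = 3.05
(8) = 0.19
(9) = 11.14
(10) = -6.10
(11) = 2.96
(12) = -0.42
(13) = 2.87
(14) = 0.28
(15) = 3.10
(16) = 25.46
(17) = 0.00
(18) = -4.67
(19) = 2.58
(20) = 0.45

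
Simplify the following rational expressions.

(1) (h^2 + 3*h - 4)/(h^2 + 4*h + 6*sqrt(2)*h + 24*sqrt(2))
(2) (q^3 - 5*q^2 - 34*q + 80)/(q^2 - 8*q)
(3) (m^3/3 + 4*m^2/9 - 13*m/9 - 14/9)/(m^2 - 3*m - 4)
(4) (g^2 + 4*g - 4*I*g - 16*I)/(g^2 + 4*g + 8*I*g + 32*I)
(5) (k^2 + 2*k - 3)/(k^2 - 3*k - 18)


(1) = (h - 1)/(h + 6*sqrt(2))
(2) = (q^2 + 3*q - 10)/q
(3) = (3*m^2 + m - 14)/(9*m - 36)
(4) = (g - 4*I)/(g + 8*I)
(5) = (k - 1)/(k - 6)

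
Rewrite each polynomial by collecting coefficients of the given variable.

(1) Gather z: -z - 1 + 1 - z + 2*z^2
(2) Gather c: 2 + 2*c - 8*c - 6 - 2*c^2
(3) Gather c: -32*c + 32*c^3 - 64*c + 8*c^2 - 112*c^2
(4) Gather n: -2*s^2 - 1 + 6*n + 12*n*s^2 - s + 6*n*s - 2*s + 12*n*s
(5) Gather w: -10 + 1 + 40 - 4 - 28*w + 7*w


(1) = 2*z^2 - 2*z
(2) = -2*c^2 - 6*c - 4
(3) = 32*c^3 - 104*c^2 - 96*c
(4) = n*(12*s^2 + 18*s + 6) - 2*s^2 - 3*s - 1
(5) = 27 - 21*w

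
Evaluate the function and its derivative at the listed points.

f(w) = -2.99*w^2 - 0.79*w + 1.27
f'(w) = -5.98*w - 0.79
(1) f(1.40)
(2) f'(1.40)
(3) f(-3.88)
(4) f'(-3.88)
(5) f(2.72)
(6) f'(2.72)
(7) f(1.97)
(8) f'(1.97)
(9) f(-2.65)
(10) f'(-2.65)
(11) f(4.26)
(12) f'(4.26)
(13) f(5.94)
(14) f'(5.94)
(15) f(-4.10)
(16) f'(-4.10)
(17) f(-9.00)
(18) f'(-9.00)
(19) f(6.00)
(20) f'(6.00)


(1) = -5.70
(2) = -9.16
(3) = -40.68
(4) = 22.41
(5) = -23.00
(6) = -17.06
(7) = -11.89
(8) = -12.57
(9) = -17.63
(10) = 15.06
(11) = -56.36
(12) = -26.26
(13) = -108.92
(14) = -36.31
(15) = -45.75
(16) = 23.73
(17) = -233.81
(18) = 53.03
(19) = -111.11
(20) = -36.67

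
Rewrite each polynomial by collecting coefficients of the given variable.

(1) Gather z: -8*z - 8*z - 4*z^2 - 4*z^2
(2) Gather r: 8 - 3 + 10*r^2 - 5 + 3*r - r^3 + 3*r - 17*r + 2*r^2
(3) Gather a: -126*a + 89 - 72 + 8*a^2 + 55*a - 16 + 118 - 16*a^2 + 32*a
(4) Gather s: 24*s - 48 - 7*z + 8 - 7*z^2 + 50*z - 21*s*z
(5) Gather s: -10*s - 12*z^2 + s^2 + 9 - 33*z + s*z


(1) = -8*z^2 - 16*z
(2) = -r^3 + 12*r^2 - 11*r
(3) = -8*a^2 - 39*a + 119
(4) = s*(24 - 21*z) - 7*z^2 + 43*z - 40
(5) = s^2 + s*(z - 10) - 12*z^2 - 33*z + 9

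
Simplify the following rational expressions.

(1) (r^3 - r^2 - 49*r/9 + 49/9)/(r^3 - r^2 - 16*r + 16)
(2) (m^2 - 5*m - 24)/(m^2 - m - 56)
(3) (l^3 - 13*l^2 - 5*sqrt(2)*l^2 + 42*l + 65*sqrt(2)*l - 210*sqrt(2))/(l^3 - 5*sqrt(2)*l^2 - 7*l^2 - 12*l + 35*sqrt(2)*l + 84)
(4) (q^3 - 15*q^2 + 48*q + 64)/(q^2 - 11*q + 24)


(1) = (9*r^2 - 49)/(9*r^2 - 144)
(2) = (m + 3)/(m + 7)
(3) = (l^2 + l*(-5*sqrt(2) - 6) + 30*sqrt(2))/(l^2 - 5*sqrt(2)*l - 12)
(4) = (q^2 - 7*q - 8)/(q - 3)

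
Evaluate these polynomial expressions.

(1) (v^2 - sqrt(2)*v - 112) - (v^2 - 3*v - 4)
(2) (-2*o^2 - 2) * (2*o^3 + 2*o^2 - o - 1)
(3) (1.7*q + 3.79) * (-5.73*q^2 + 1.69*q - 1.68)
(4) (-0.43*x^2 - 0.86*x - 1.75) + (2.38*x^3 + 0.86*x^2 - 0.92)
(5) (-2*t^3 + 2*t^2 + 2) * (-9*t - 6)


(1) = -sqrt(2)*v + 3*v - 108
(2) = -4*o^5 - 4*o^4 - 2*o^3 - 2*o^2 + 2*o + 2
(3) = -9.741*q^3 - 18.8437*q^2 + 3.5491*q - 6.3672
(4) = 2.38*x^3 + 0.43*x^2 - 0.86*x - 2.67
(5) = 18*t^4 - 6*t^3 - 12*t^2 - 18*t - 12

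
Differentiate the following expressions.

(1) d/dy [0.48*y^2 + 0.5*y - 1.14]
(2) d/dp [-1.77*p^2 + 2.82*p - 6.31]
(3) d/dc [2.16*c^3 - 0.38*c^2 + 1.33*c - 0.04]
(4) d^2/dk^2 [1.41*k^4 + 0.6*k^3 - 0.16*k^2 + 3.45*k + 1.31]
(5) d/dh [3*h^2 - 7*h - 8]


(1) = 0.96*y + 0.5
(2) = 2.82 - 3.54*p
(3) = 6.48*c^2 - 0.76*c + 1.33
(4) = 16.92*k^2 + 3.6*k - 0.32
(5) = 6*h - 7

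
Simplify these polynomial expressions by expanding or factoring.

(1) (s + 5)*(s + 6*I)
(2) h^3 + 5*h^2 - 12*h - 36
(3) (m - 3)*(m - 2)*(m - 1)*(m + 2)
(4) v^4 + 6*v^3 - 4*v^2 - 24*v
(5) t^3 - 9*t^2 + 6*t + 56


(1) = s^2 + 5*s + 6*I*s + 30*I
(2) = (h - 3)*(h + 2)*(h + 6)
(3) = m^4 - 4*m^3 - m^2 + 16*m - 12
(4) = v*(v - 2)*(v + 2)*(v + 6)
(5) = (t - 7)*(t - 4)*(t + 2)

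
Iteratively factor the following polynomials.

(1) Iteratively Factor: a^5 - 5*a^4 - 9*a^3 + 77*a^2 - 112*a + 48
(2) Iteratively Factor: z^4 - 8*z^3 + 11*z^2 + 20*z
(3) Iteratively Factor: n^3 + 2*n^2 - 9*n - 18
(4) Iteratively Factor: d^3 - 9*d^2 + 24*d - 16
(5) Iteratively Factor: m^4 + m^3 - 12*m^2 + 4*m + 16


(1) = (a - 1)*(a^4 - 4*a^3 - 13*a^2 + 64*a - 48) = (a - 1)*(a + 4)*(a^3 - 8*a^2 + 19*a - 12) = (a - 3)*(a - 1)*(a + 4)*(a^2 - 5*a + 4) = (a - 4)*(a - 3)*(a - 1)*(a + 4)*(a - 1)
(2) = (z - 4)*(z^3 - 4*z^2 - 5*z) = (z - 4)*(z + 1)*(z^2 - 5*z) = z*(z - 4)*(z + 1)*(z - 5)
(3) = (n + 2)*(n^2 - 9) = (n - 3)*(n + 2)*(n + 3)
(4) = (d - 1)*(d^2 - 8*d + 16) = (d - 4)*(d - 1)*(d - 4)
(5) = (m + 1)*(m^3 - 12*m + 16) = (m - 2)*(m + 1)*(m^2 + 2*m - 8) = (m - 2)*(m + 1)*(m + 4)*(m - 2)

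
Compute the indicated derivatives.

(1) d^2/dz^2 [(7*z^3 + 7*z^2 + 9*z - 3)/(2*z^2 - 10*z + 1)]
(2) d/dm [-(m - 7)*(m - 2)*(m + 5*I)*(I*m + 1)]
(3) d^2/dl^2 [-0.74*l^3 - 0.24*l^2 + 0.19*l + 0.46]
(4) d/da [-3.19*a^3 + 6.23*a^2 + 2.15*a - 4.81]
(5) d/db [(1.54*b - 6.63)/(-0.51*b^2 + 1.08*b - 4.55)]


(1) = 2*(862*z^3 - 288*z^2 + 147*z - 197)/(8*z^6 - 120*z^5 + 612*z^4 - 1120*z^3 + 306*z^2 - 30*z + 1)
(2) = -4*I*m^3 + m^2*(12 + 27*I) + m*(-72 - 38*I) + 56 + 45*I
(3) = -4.44*l - 0.48
(4) = -9.57*a^2 + 12.46*a + 2.15
(5) = (0.7854*b^2 - 6.7626*b + 0.1534)/(0.2601*b^4 - 1.1016*b^3 + 5.8074*b^2 - 9.828*b + 20.7025)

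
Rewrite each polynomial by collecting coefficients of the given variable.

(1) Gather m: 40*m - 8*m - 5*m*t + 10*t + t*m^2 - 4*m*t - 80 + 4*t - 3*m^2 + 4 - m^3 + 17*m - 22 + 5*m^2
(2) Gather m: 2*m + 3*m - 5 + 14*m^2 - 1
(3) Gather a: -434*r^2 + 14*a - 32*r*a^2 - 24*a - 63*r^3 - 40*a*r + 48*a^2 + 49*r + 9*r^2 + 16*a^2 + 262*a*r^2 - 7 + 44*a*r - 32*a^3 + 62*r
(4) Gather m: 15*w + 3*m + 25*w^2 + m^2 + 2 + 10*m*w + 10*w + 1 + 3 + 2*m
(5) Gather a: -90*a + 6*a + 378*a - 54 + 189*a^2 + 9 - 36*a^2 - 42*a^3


(1) = -m^3 + m^2*(t + 2) + m*(49 - 9*t) + 14*t - 98
(2) = 14*m^2 + 5*m - 6
(3) = -32*a^3 + a^2*(64 - 32*r) + a*(262*r^2 + 4*r - 10) - 63*r^3 - 425*r^2 + 111*r - 7
(4) = m^2 + m*(10*w + 5) + 25*w^2 + 25*w + 6
(5) = -42*a^3 + 153*a^2 + 294*a - 45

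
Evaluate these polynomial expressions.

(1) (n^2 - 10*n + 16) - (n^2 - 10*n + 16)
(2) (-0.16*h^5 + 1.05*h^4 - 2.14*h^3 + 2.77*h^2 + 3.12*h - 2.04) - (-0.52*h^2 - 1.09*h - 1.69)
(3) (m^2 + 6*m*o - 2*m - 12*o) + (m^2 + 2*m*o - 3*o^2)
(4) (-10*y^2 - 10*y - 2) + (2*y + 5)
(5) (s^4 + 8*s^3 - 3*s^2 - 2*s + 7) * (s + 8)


(1) = 0
(2) = -0.16*h^5 + 1.05*h^4 - 2.14*h^3 + 3.29*h^2 + 4.21*h - 0.35
(3) = 2*m^2 + 8*m*o - 2*m - 3*o^2 - 12*o
(4) = -10*y^2 - 8*y + 3
(5) = s^5 + 16*s^4 + 61*s^3 - 26*s^2 - 9*s + 56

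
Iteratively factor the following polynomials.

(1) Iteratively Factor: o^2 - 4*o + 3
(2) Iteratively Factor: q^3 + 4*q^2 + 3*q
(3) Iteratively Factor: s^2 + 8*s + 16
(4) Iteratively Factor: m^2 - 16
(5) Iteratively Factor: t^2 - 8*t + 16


(1) = (o - 3)*(o - 1)
(2) = (q + 3)*(q^2 + q) = q*(q + 3)*(q + 1)
(3) = (s + 4)*(s + 4)
(4) = (m + 4)*(m - 4)
(5) = (t - 4)*(t - 4)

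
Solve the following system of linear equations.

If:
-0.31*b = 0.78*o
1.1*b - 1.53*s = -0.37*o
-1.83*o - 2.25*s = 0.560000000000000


Then:
b = -0.83
o = 0.33
s = -0.52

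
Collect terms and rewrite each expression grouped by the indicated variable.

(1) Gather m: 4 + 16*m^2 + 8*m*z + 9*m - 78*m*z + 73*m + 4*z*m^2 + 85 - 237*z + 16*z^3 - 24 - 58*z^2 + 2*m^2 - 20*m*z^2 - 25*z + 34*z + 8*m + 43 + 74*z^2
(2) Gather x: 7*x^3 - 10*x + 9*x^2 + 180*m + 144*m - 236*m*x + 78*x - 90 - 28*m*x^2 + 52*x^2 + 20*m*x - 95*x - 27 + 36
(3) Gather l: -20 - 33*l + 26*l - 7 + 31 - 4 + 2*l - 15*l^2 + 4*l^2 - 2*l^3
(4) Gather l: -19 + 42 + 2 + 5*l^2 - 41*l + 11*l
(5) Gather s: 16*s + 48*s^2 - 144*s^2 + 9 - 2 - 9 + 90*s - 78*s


(1) = m^2*(4*z + 18) + m*(-20*z^2 - 70*z + 90) + 16*z^3 + 16*z^2 - 228*z + 108
(2) = 324*m + 7*x^3 + x^2*(61 - 28*m) + x*(-216*m - 27) - 81
(3) = -2*l^3 - 11*l^2 - 5*l
(4) = 5*l^2 - 30*l + 25
(5) = -96*s^2 + 28*s - 2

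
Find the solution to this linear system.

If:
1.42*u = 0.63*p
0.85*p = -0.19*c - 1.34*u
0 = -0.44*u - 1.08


Then:
c = 42.06
p = -5.53
u = -2.45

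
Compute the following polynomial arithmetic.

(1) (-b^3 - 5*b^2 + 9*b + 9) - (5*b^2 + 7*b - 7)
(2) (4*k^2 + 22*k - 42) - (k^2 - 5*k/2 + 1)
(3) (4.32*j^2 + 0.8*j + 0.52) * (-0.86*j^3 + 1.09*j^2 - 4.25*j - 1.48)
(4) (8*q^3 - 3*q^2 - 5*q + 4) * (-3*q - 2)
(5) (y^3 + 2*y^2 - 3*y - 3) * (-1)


(1) = -b^3 - 10*b^2 + 2*b + 16
(2) = 3*k^2 + 49*k/2 - 43
(3) = -3.7152*j^5 + 4.0208*j^4 - 17.9352*j^3 - 9.2268*j^2 - 3.394*j - 0.7696
(4) = -24*q^4 - 7*q^3 + 21*q^2 - 2*q - 8
(5) = -y^3 - 2*y^2 + 3*y + 3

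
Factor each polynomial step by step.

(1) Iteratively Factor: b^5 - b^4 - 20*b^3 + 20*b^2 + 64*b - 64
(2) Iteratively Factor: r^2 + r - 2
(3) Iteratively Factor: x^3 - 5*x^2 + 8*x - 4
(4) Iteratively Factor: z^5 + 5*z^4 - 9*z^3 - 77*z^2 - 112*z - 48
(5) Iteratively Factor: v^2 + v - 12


(1) = (b - 4)*(b^4 + 3*b^3 - 8*b^2 - 12*b + 16) = (b - 4)*(b + 2)*(b^3 + b^2 - 10*b + 8) = (b - 4)*(b - 1)*(b + 2)*(b^2 + 2*b - 8) = (b - 4)*(b - 1)*(b + 2)*(b + 4)*(b - 2)
(2) = (r - 1)*(r + 2)
(3) = (x - 2)*(x^2 - 3*x + 2) = (x - 2)*(x - 1)*(x - 2)
(4) = (z + 4)*(z^4 + z^3 - 13*z^2 - 25*z - 12) = (z - 4)*(z + 4)*(z^3 + 5*z^2 + 7*z + 3) = (z - 4)*(z + 3)*(z + 4)*(z^2 + 2*z + 1) = (z - 4)*(z + 1)*(z + 3)*(z + 4)*(z + 1)
(5) = (v - 3)*(v + 4)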